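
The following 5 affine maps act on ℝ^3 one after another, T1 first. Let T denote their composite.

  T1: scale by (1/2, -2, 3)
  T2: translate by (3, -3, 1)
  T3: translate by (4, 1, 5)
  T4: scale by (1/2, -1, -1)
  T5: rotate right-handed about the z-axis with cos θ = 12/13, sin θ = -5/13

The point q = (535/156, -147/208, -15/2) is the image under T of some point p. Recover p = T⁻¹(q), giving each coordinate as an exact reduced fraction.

T1 = [1/2 0 0 0; 0 -2 0 0; 0 0 3 0; 0 0 0 1]
T2·T1 = [1/2 0 0 3; 0 -2 0 -3; 0 0 3 1; 0 0 0 1]
T3·…·T1 = [1/2 0 0 7; 0 -2 0 -2; 0 0 3 6; 0 0 0 1]
T4·…·T1 = [1/4 0 0 7/2; 0 2 0 2; 0 0 -3 -6; 0 0 0 1]
T5·…·T1 = [3/13 10/13 0 4; -5/52 24/13 0 1/2; 0 0 -3 -6; 0 0 0 1]
det M = -3/2; M⁻¹ = [48/13 -20/13 0 -14; 5/26 6/13 0 -1; 0 0 -1/3 -2; 0 0 0 1]
M⁻¹ · (535/156, -147/208, -15/2)ᵀ = (-1/4, -2/3, 1/2)ᵀ

p = (-1/4, -2/3, 1/2)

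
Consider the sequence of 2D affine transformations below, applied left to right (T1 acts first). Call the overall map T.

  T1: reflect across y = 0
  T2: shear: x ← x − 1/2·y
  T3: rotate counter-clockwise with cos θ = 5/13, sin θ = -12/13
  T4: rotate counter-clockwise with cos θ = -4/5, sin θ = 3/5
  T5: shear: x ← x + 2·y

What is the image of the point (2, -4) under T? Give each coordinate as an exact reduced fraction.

T(p) = (-124/65, 64/65)

T1 reflect across y = 0: (2, -4) → (2, 4)
T2 shear: x ← x − 1/2·y: (2, 4) → (0, 4)
T3 rotate counter-clockwise with cos θ = 5/13, sin θ = -12/13: (0, 4) → (48/13, 20/13)
T4 rotate counter-clockwise with cos θ = -4/5, sin θ = 3/5: (48/13, 20/13) → (-252/65, 64/65)
T5 shear: x ← x + 2·y: (-252/65, 64/65) → (-124/65, 64/65)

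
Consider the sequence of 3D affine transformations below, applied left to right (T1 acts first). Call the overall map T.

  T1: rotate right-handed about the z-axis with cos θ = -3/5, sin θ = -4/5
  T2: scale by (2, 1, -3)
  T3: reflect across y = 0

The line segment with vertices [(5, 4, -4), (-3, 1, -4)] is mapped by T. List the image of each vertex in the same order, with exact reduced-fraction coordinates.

image vertices: (2/5, 32/5, 12), (26/5, -9/5, 12)

T1 rotate right-handed about the z-axis with cos θ = -3/5, sin θ = -4/5: (5, 4, -4) → (1/5, -32/5, -4); (-3, 1, -4) → (13/5, 9/5, -4)
T2 scale by (2, 1, -3): (1/5, -32/5, -4) → (2/5, -32/5, 12); (13/5, 9/5, -4) → (26/5, 9/5, 12)
T3 reflect across y = 0: (2/5, -32/5, 12) → (2/5, 32/5, 12); (26/5, 9/5, 12) → (26/5, -9/5, 12)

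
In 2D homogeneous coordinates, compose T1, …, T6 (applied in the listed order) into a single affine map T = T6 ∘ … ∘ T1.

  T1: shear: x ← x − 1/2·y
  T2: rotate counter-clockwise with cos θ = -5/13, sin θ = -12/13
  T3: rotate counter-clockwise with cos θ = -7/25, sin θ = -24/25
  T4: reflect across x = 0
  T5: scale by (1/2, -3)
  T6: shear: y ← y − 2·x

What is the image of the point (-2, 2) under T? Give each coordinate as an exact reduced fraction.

T1 shear: x ← x − 1/2·y: (-2, 2) → (-3, 2)
T2 rotate counter-clockwise with cos θ = -5/13, sin θ = -12/13: (-3, 2) → (3, 2)
T3 rotate counter-clockwise with cos θ = -7/25, sin θ = -24/25: (3, 2) → (27/25, -86/25)
T4 reflect across x = 0: (27/25, -86/25) → (-27/25, -86/25)
T5 scale by (1/2, -3): (-27/25, -86/25) → (-27/50, 258/25)
T6 shear: y ← y − 2·x: (-27/50, 258/25) → (-27/50, 57/5)

T(p) = (-27/50, 57/5)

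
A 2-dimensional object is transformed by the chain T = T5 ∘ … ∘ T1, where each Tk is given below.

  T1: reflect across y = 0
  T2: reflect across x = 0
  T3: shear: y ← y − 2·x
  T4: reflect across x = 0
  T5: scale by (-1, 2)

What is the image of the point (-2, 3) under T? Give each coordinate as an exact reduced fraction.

T(p) = (2, -14)

T1 reflect across y = 0: (-2, 3) → (-2, -3)
T2 reflect across x = 0: (-2, -3) → (2, -3)
T3 shear: y ← y − 2·x: (2, -3) → (2, -7)
T4 reflect across x = 0: (2, -7) → (-2, -7)
T5 scale by (-1, 2): (-2, -7) → (2, -14)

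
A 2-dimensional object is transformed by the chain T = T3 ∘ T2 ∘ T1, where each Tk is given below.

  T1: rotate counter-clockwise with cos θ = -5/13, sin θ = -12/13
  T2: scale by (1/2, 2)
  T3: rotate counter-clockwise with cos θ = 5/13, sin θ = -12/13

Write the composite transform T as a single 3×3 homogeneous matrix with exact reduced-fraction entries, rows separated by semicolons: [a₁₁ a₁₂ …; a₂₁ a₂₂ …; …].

T = [-601/338 -90/169 0; -90/169 -122/169 0; 0 0 1]

T1 = [-5/13 12/13 0; -12/13 -5/13 0; 0 0 1]
T2·T1 = [-5/26 6/13 0; -24/13 -10/13 0; 0 0 1]
T3·…·T1 = [-601/338 -90/169 0; -90/169 -122/169 0; 0 0 1]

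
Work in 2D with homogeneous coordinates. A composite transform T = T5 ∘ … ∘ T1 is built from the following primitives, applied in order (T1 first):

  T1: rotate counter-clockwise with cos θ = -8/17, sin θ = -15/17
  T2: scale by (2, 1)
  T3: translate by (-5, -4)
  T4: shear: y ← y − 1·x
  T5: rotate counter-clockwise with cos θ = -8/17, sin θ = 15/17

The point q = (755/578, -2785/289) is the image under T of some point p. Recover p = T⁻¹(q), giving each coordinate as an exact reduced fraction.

T1 = [-8/17 15/17 0; -15/17 -8/17 0; 0 0 1]
T2·T1 = [-16/17 30/17 0; -15/17 -8/17 0; 0 0 1]
T3·…·T1 = [-16/17 30/17 -5; -15/17 -8/17 -4; 0 0 1]
T4·…·T1 = [-16/17 30/17 -5; 1/17 -38/17 1; 0 0 1]
T5·…·T1 = [113/289 330/289 25/17; -248/289 754/289 -83/17; 0 0 1]
det M = 2; M⁻¹ = [377/289 -165/289 -80/17; 124/289 113/578 11/34; 0 0 1]
M⁻¹ · (755/578, -2785/289)ᵀ = (5/2, -1)ᵀ

p = (5/2, -1)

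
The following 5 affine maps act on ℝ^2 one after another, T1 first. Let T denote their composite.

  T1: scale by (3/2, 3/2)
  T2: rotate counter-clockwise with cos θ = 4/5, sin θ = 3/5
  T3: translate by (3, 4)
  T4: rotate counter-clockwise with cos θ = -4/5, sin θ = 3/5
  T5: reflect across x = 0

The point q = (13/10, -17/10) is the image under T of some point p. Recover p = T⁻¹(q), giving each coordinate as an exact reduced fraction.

p = (-7/3, 1/5)

T1 = [3/2 0 0; 0 3/2 0; 0 0 1]
T2·T1 = [6/5 -9/10 0; 9/10 6/5 0; 0 0 1]
T3·…·T1 = [6/5 -9/10 3; 9/10 6/5 4; 0 0 1]
T4·…·T1 = [-3/2 0 -24/5; 0 -3/2 -7/5; 0 0 1]
T5·…·T1 = [3/2 0 24/5; 0 -3/2 -7/5; 0 0 1]
det M = -9/4; M⁻¹ = [2/3 0 -16/5; 0 -2/3 -14/15; 0 0 1]
M⁻¹ · (13/10, -17/10)ᵀ = (-7/3, 1/5)ᵀ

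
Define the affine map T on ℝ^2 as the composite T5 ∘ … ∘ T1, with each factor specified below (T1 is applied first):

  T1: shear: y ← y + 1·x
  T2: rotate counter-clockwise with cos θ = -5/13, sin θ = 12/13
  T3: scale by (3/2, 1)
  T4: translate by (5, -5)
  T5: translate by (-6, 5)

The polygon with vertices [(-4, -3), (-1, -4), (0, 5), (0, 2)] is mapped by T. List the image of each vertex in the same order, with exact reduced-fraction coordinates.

T1 shear: y ← y + 1·x: (-4, -3) → (-4, -7); (-1, -4) → (-1, -5); (0, 5) → (0, 5); (0, 2) → (0, 2)
T2 rotate counter-clockwise with cos θ = -5/13, sin θ = 12/13: (-4, -7) → (8, -1); (-1, -5) → (5, 1); (0, 5) → (-60/13, -25/13); (0, 2) → (-24/13, -10/13)
T3 scale by (3/2, 1): (8, -1) → (12, -1); (5, 1) → (15/2, 1); (-60/13, -25/13) → (-90/13, -25/13); (-24/13, -10/13) → (-36/13, -10/13)
T4 translate by (5, -5): (12, -1) → (17, -6); (15/2, 1) → (25/2, -4); (-90/13, -25/13) → (-25/13, -90/13); (-36/13, -10/13) → (29/13, -75/13)
T5 translate by (-6, 5): (17, -6) → (11, -1); (25/2, -4) → (13/2, 1); (-25/13, -90/13) → (-103/13, -25/13); (29/13, -75/13) → (-49/13, -10/13)

image vertices: (11, -1), (13/2, 1), (-103/13, -25/13), (-49/13, -10/13)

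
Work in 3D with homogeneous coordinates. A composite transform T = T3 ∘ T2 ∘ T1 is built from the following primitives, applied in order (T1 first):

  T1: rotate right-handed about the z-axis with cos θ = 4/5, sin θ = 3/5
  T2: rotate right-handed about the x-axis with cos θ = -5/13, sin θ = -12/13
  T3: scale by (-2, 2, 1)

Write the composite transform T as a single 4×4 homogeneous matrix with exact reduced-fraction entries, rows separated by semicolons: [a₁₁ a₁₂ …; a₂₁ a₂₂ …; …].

T = [-8/5 6/5 0 0; -6/13 -8/13 24/13 0; -36/65 -48/65 -5/13 0; 0 0 0 1]

T1 = [4/5 -3/5 0 0; 3/5 4/5 0 0; 0 0 1 0; 0 0 0 1]
T2·T1 = [4/5 -3/5 0 0; -3/13 -4/13 12/13 0; -36/65 -48/65 -5/13 0; 0 0 0 1]
T3·…·T1 = [-8/5 6/5 0 0; -6/13 -8/13 24/13 0; -36/65 -48/65 -5/13 0; 0 0 0 1]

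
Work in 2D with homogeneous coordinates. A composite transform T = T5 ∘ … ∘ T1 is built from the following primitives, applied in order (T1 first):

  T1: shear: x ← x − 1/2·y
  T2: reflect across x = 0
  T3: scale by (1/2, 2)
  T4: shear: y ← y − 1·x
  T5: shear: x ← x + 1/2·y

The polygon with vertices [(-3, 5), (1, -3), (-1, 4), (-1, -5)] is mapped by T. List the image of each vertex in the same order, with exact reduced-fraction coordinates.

image vertices: (51/8, 29/4), (-29/8, -19/4), (19/4, 13/2), (-43/8, -37/4)

T1 shear: x ← x − 1/2·y: (-3, 5) → (-11/2, 5); (1, -3) → (5/2, -3); (-1, 4) → (-3, 4); (-1, -5) → (3/2, -5)
T2 reflect across x = 0: (-11/2, 5) → (11/2, 5); (5/2, -3) → (-5/2, -3); (-3, 4) → (3, 4); (3/2, -5) → (-3/2, -5)
T3 scale by (1/2, 2): (11/2, 5) → (11/4, 10); (-5/2, -3) → (-5/4, -6); (3, 4) → (3/2, 8); (-3/2, -5) → (-3/4, -10)
T4 shear: y ← y − 1·x: (11/4, 10) → (11/4, 29/4); (-5/4, -6) → (-5/4, -19/4); (3/2, 8) → (3/2, 13/2); (-3/4, -10) → (-3/4, -37/4)
T5 shear: x ← x + 1/2·y: (11/4, 29/4) → (51/8, 29/4); (-5/4, -19/4) → (-29/8, -19/4); (3/2, 13/2) → (19/4, 13/2); (-3/4, -37/4) → (-43/8, -37/4)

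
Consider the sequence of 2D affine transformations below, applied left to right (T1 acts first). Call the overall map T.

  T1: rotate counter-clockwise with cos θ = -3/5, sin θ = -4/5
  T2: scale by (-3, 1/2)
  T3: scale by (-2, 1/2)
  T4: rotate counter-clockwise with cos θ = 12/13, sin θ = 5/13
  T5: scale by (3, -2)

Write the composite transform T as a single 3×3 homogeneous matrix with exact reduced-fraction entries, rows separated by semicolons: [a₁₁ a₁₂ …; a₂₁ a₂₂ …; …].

T1 = [-3/5 4/5 0; -4/5 -3/5 0; 0 0 1]
T2·T1 = [9/5 -12/5 0; -2/5 -3/10 0; 0 0 1]
T3·…·T1 = [-18/5 24/5 0; -1/5 -3/20 0; 0 0 1]
T4·…·T1 = [-211/65 1167/260 0; -102/65 111/65 0; 0 0 1]
T5·…·T1 = [-633/65 3501/260 0; 204/65 -222/65 0; 0 0 1]

T = [-633/65 3501/260 0; 204/65 -222/65 0; 0 0 1]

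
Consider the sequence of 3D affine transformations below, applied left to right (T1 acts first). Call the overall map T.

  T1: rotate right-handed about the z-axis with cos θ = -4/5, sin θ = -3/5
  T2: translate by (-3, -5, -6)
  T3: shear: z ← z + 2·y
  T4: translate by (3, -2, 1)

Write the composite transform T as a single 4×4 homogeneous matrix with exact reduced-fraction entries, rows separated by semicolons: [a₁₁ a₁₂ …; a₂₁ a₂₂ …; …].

T = [-4/5 3/5 0 0; -3/5 -4/5 0 -7; -6/5 -8/5 1 -15; 0 0 0 1]

T1 = [-4/5 3/5 0 0; -3/5 -4/5 0 0; 0 0 1 0; 0 0 0 1]
T2·T1 = [-4/5 3/5 0 -3; -3/5 -4/5 0 -5; 0 0 1 -6; 0 0 0 1]
T3·…·T1 = [-4/5 3/5 0 -3; -3/5 -4/5 0 -5; -6/5 -8/5 1 -16; 0 0 0 1]
T4·…·T1 = [-4/5 3/5 0 0; -3/5 -4/5 0 -7; -6/5 -8/5 1 -15; 0 0 0 1]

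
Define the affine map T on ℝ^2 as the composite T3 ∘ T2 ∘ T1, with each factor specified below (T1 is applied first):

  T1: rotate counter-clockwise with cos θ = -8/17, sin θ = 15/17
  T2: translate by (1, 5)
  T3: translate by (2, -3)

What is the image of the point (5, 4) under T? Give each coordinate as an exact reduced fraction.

T1 rotate counter-clockwise with cos θ = -8/17, sin θ = 15/17: (5, 4) → (-100/17, 43/17)
T2 translate by (1, 5): (-100/17, 43/17) → (-83/17, 128/17)
T3 translate by (2, -3): (-83/17, 128/17) → (-49/17, 77/17)

T(p) = (-49/17, 77/17)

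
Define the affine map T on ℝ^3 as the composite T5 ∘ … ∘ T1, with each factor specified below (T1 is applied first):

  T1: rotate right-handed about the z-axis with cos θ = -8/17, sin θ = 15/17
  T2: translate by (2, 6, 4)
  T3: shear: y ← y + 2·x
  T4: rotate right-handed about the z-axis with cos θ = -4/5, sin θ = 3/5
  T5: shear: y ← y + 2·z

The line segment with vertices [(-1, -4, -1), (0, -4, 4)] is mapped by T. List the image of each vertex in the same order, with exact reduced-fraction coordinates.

image vertices: (-81/5, -28/5, 3), (-1342/85, 354/85, 8)

T1 rotate right-handed about the z-axis with cos θ = -8/17, sin θ = 15/17: (-1, -4, -1) → (4, 1, -1); (0, -4, 4) → (60/17, 32/17, 4)
T2 translate by (2, 6, 4): (4, 1, -1) → (6, 7, 3); (60/17, 32/17, 4) → (94/17, 134/17, 8)
T3 shear: y ← y + 2·x: (6, 7, 3) → (6, 19, 3); (94/17, 134/17, 8) → (94/17, 322/17, 8)
T4 rotate right-handed about the z-axis with cos θ = -4/5, sin θ = 3/5: (6, 19, 3) → (-81/5, -58/5, 3); (94/17, 322/17, 8) → (-1342/85, -1006/85, 8)
T5 shear: y ← y + 2·z: (-81/5, -58/5, 3) → (-81/5, -28/5, 3); (-1342/85, -1006/85, 8) → (-1342/85, 354/85, 8)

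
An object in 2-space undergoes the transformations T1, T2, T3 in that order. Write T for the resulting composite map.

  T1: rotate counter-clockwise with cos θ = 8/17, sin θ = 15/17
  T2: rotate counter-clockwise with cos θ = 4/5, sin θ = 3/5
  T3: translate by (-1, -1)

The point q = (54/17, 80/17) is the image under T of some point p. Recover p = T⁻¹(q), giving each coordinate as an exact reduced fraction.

p = (5, -5)

T1 = [8/17 -15/17 0; 15/17 8/17 0; 0 0 1]
T2·T1 = [-13/85 -84/85 0; 84/85 -13/85 0; 0 0 1]
T3·…·T1 = [-13/85 -84/85 -1; 84/85 -13/85 -1; 0 0 1]
det M = 1; M⁻¹ = [-13/85 84/85 71/85; -84/85 -13/85 -97/85; 0 0 1]
M⁻¹ · (54/17, 80/17)ᵀ = (5, -5)ᵀ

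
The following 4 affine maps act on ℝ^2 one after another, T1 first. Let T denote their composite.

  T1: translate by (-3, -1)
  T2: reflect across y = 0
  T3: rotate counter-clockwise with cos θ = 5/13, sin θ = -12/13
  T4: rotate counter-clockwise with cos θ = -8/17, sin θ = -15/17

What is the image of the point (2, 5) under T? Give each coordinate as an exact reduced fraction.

T1 translate by (-3, -1): (2, 5) → (-1, 4)
T2 reflect across y = 0: (-1, 4) → (-1, -4)
T3 rotate counter-clockwise with cos θ = 5/13, sin θ = -12/13: (-1, -4) → (-53/13, -8/13)
T4 rotate counter-clockwise with cos θ = -8/17, sin θ = -15/17: (-53/13, -8/13) → (304/221, 859/221)

T(p) = (304/221, 859/221)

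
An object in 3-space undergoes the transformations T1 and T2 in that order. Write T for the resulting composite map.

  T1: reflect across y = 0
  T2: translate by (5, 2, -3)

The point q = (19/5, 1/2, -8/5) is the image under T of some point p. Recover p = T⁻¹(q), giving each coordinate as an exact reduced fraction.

T1 = [1 0 0 0; 0 -1 0 0; 0 0 1 0; 0 0 0 1]
T2·T1 = [1 0 0 5; 0 -1 0 2; 0 0 1 -3; 0 0 0 1]
det M = -1; M⁻¹ = [1 0 0 -5; 0 -1 0 2; 0 0 1 3; 0 0 0 1]
M⁻¹ · (19/5, 1/2, -8/5)ᵀ = (-6/5, 3/2, 7/5)ᵀ

p = (-6/5, 3/2, 7/5)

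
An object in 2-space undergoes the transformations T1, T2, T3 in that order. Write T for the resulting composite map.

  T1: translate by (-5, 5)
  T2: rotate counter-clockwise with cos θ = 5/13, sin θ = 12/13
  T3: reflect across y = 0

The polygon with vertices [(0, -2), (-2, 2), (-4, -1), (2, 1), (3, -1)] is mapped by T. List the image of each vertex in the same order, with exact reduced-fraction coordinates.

T1 translate by (-5, 5): (0, -2) → (-5, 3); (-2, 2) → (-7, 7); (-4, -1) → (-9, 4); (2, 1) → (-3, 6); (3, -1) → (-2, 4)
T2 rotate counter-clockwise with cos θ = 5/13, sin θ = 12/13: (-5, 3) → (-61/13, -45/13); (-7, 7) → (-119/13, -49/13); (-9, 4) → (-93/13, -88/13); (-3, 6) → (-87/13, -6/13); (-2, 4) → (-58/13, -4/13)
T3 reflect across y = 0: (-61/13, -45/13) → (-61/13, 45/13); (-119/13, -49/13) → (-119/13, 49/13); (-93/13, -88/13) → (-93/13, 88/13); (-87/13, -6/13) → (-87/13, 6/13); (-58/13, -4/13) → (-58/13, 4/13)

image vertices: (-61/13, 45/13), (-119/13, 49/13), (-93/13, 88/13), (-87/13, 6/13), (-58/13, 4/13)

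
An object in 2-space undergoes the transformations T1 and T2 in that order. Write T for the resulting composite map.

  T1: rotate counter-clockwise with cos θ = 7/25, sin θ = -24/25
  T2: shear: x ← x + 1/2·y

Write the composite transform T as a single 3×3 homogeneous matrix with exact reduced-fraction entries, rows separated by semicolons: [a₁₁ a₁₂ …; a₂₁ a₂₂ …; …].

T1 = [7/25 24/25 0; -24/25 7/25 0; 0 0 1]
T2·T1 = [-1/5 11/10 0; -24/25 7/25 0; 0 0 1]

T = [-1/5 11/10 0; -24/25 7/25 0; 0 0 1]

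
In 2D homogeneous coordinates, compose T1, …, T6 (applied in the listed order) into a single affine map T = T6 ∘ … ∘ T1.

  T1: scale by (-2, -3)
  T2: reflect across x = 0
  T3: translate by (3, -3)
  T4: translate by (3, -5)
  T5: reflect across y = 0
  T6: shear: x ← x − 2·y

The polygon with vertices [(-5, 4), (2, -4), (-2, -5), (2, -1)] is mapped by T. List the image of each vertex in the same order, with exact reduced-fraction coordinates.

image vertices: (-44, 20), (18, -4), (16, -7), (0, 5)

T1 scale by (-2, -3): (-5, 4) → (10, -12); (2, -4) → (-4, 12); (-2, -5) → (4, 15); (2, -1) → (-4, 3)
T2 reflect across x = 0: (10, -12) → (-10, -12); (-4, 12) → (4, 12); (4, 15) → (-4, 15); (-4, 3) → (4, 3)
T3 translate by (3, -3): (-10, -12) → (-7, -15); (4, 12) → (7, 9); (-4, 15) → (-1, 12); (4, 3) → (7, 0)
T4 translate by (3, -5): (-7, -15) → (-4, -20); (7, 9) → (10, 4); (-1, 12) → (2, 7); (7, 0) → (10, -5)
T5 reflect across y = 0: (-4, -20) → (-4, 20); (10, 4) → (10, -4); (2, 7) → (2, -7); (10, -5) → (10, 5)
T6 shear: x ← x − 2·y: (-4, 20) → (-44, 20); (10, -4) → (18, -4); (2, -7) → (16, -7); (10, 5) → (0, 5)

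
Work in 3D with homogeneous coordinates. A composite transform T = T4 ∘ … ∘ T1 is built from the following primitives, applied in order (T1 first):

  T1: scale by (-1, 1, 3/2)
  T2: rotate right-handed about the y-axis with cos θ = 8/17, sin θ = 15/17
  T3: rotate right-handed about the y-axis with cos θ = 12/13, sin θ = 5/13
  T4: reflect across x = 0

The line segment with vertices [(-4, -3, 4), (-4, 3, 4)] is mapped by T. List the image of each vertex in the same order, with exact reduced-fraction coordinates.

T1 scale by (-1, 1, 3/2): (-4, -3, 4) → (4, -3, 6); (-4, 3, 4) → (4, 3, 6)
T2 rotate right-handed about the y-axis with cos θ = 8/17, sin θ = 15/17: (4, -3, 6) → (122/17, -3, -12/17); (4, 3, 6) → (122/17, 3, -12/17)
T3 rotate right-handed about the y-axis with cos θ = 12/13, sin θ = 5/13: (122/17, -3, -12/17) → (108/17, -3, -58/17); (122/17, 3, -12/17) → (108/17, 3, -58/17)
T4 reflect across x = 0: (108/17, -3, -58/17) → (-108/17, -3, -58/17); (108/17, 3, -58/17) → (-108/17, 3, -58/17)

image vertices: (-108/17, -3, -58/17), (-108/17, 3, -58/17)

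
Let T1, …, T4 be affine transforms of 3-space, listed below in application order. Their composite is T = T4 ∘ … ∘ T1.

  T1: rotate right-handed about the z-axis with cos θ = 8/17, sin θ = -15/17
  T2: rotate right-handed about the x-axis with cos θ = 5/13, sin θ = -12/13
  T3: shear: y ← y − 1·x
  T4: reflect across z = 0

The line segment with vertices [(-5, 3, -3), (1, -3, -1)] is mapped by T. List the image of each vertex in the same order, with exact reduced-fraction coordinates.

image vertices: (5/17, -14/17, 111/17), (-37/17, 82/221, -383/221)

T1 rotate right-handed about the z-axis with cos θ = 8/17, sin θ = -15/17: (-5, 3, -3) → (5/17, 99/17, -3); (1, -3, -1) → (-37/17, -39/17, -1)
T2 rotate right-handed about the x-axis with cos θ = 5/13, sin θ = -12/13: (5/17, 99/17, -3) → (5/17, -9/17, -111/17); (-37/17, -39/17, -1) → (-37/17, -399/221, 383/221)
T3 shear: y ← y − 1·x: (5/17, -9/17, -111/17) → (5/17, -14/17, -111/17); (-37/17, -399/221, 383/221) → (-37/17, 82/221, 383/221)
T4 reflect across z = 0: (5/17, -14/17, -111/17) → (5/17, -14/17, 111/17); (-37/17, 82/221, 383/221) → (-37/17, 82/221, -383/221)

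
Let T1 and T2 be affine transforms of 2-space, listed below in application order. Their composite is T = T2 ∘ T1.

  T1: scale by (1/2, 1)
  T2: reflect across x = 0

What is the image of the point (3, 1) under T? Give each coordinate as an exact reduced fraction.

T(p) = (-3/2, 1)

T1 scale by (1/2, 1): (3, 1) → (3/2, 1)
T2 reflect across x = 0: (3/2, 1) → (-3/2, 1)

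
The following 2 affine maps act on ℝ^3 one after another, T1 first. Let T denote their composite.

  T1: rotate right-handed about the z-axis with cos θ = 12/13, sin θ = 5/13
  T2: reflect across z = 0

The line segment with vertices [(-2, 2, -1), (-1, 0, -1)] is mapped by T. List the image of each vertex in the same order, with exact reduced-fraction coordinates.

T1 rotate right-handed about the z-axis with cos θ = 12/13, sin θ = 5/13: (-2, 2, -1) → (-34/13, 14/13, -1); (-1, 0, -1) → (-12/13, -5/13, -1)
T2 reflect across z = 0: (-34/13, 14/13, -1) → (-34/13, 14/13, 1); (-12/13, -5/13, -1) → (-12/13, -5/13, 1)

image vertices: (-34/13, 14/13, 1), (-12/13, -5/13, 1)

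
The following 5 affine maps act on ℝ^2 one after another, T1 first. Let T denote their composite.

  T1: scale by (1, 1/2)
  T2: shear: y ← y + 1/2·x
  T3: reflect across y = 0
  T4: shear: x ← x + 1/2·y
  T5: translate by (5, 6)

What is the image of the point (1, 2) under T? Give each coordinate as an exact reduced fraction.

T(p) = (21/4, 9/2)

T1 scale by (1, 1/2): (1, 2) → (1, 1)
T2 shear: y ← y + 1/2·x: (1, 1) → (1, 3/2)
T3 reflect across y = 0: (1, 3/2) → (1, -3/2)
T4 shear: x ← x + 1/2·y: (1, -3/2) → (1/4, -3/2)
T5 translate by (5, 6): (1/4, -3/2) → (21/4, 9/2)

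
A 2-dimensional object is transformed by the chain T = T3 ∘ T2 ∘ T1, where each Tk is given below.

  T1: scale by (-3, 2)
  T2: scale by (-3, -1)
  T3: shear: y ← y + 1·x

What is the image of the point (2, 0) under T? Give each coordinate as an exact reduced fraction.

T(p) = (18, 18)

T1 scale by (-3, 2): (2, 0) → (-6, 0)
T2 scale by (-3, -1): (-6, 0) → (18, 0)
T3 shear: y ← y + 1·x: (18, 0) → (18, 18)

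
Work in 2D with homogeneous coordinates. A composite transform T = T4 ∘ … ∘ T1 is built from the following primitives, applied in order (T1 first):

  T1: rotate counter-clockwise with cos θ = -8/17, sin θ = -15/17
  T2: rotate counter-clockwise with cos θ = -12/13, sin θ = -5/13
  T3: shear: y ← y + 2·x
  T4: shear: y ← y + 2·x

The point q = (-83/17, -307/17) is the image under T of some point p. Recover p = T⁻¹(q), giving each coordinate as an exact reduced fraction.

T1 = [-8/17 15/17 0; -15/17 -8/17 0; 0 0 1]
T2·T1 = [21/221 -220/221 0; 220/221 21/221 0; 0 0 1]
T3·…·T1 = [21/221 -220/221 0; 262/221 -419/221 0; 0 0 1]
T4·…·T1 = [21/221 -220/221 0; 304/221 -859/221 0; 0 0 1]
det M = 1; M⁻¹ = [-859/221 220/221 0; -304/221 21/221 0; 0 0 1]
M⁻¹ · (-83/17, -307/17)ᵀ = (1, 5)ᵀ

p = (1, 5)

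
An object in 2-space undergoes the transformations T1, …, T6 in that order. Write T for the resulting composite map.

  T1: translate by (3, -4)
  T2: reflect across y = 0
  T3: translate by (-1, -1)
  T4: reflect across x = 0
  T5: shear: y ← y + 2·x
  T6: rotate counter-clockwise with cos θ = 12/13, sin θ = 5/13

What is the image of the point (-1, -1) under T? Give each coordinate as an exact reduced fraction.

T(p) = (-22/13, 19/13)

T1 translate by (3, -4): (-1, -1) → (2, -5)
T2 reflect across y = 0: (2, -5) → (2, 5)
T3 translate by (-1, -1): (2, 5) → (1, 4)
T4 reflect across x = 0: (1, 4) → (-1, 4)
T5 shear: y ← y + 2·x: (-1, 4) → (-1, 2)
T6 rotate counter-clockwise with cos θ = 12/13, sin θ = 5/13: (-1, 2) → (-22/13, 19/13)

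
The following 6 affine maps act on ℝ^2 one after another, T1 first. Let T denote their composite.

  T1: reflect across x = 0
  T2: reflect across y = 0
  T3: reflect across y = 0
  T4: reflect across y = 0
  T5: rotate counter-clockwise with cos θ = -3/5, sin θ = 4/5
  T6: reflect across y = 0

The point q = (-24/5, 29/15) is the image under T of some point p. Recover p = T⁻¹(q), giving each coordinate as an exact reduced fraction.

p = (-4/3, -5)

T1 = [-1 0 0; 0 1 0; 0 0 1]
T2·T1 = [-1 0 0; 0 -1 0; 0 0 1]
T3·…·T1 = [-1 0 0; 0 1 0; 0 0 1]
T4·…·T1 = [-1 0 0; 0 -1 0; 0 0 1]
T5·…·T1 = [3/5 4/5 0; -4/5 3/5 0; 0 0 1]
T6·…·T1 = [3/5 4/5 0; 4/5 -3/5 0; 0 0 1]
det M = -1; M⁻¹ = [3/5 4/5 0; 4/5 -3/5 0; 0 0 1]
M⁻¹ · (-24/5, 29/15)ᵀ = (-4/3, -5)ᵀ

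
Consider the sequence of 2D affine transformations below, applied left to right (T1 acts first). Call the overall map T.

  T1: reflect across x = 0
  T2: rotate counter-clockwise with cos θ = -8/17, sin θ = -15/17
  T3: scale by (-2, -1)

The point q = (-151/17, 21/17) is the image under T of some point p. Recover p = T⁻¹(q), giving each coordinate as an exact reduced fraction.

T1 = [-1 0 0; 0 1 0; 0 0 1]
T2·T1 = [8/17 15/17 0; 15/17 -8/17 0; 0 0 1]
T3·…·T1 = [-16/17 -30/17 0; -15/17 8/17 0; 0 0 1]
det M = -2; M⁻¹ = [-4/17 -15/17 0; -15/34 8/17 0; 0 0 1]
M⁻¹ · (-151/17, 21/17)ᵀ = (1, 9/2)ᵀ

p = (1, 9/2)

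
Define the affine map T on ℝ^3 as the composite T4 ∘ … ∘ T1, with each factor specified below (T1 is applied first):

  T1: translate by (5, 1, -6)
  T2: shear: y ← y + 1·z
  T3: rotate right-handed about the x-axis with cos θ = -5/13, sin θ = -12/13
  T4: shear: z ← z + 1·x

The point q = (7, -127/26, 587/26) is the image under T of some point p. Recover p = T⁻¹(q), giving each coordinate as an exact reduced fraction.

T1 = [1 0 0 5; 0 1 0 1; 0 0 1 -6; 0 0 0 1]
T2·T1 = [1 0 0 5; 0 1 1 -5; 0 0 1 -6; 0 0 0 1]
T3·…·T1 = [1 0 0 5; 0 -5/13 7/13 -47/13; 0 -12/13 -17/13 90/13; 0 0 0 1]
T4·…·T1 = [1 0 0 5; 0 -5/13 7/13 -47/13; 1 -12/13 -17/13 155/13; 0 0 0 1]
det M = 1; M⁻¹ = [1 0 0 -5; 7/13 -17/13 -7/13 -1; 5/13 12/13 -5/13 6; 0 0 0 1]
M⁻¹ · (7, -127/26, 587/26)ᵀ = (2, -3, -9/2)ᵀ

p = (2, -3, -9/2)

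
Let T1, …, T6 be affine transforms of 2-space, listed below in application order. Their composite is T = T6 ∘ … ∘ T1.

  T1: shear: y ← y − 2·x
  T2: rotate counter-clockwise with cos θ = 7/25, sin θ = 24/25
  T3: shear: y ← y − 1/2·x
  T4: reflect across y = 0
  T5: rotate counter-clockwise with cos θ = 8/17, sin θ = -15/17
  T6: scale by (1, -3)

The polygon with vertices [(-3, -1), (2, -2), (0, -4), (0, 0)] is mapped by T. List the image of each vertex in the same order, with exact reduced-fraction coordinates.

image vertices: (-3261/850, -5541/425), (2359/425, 5358/425), (1908/425, 2496/425), (0, 0)

T1 shear: y ← y − 2·x: (-3, -1) → (-3, 5); (2, -2) → (2, -6); (0, -4) → (0, -4); (0, 0) → (0, 0)
T2 rotate counter-clockwise with cos θ = 7/25, sin θ = 24/25: (-3, 5) → (-141/25, -37/25); (2, -6) → (158/25, 6/25); (0, -4) → (96/25, -28/25); (0, 0) → (0, 0)
T3 shear: y ← y − 1/2·x: (-141/25, -37/25) → (-141/25, 67/50); (158/25, 6/25) → (158/25, -73/25); (96/25, -28/25) → (96/25, -76/25); (0, 0) → (0, 0)
T4 reflect across y = 0: (-141/25, 67/50) → (-141/25, -67/50); (158/25, -73/25) → (158/25, 73/25); (96/25, -76/25) → (96/25, 76/25); (0, 0) → (0, 0)
T5 rotate counter-clockwise with cos θ = 8/17, sin θ = -15/17: (-141/25, -67/50) → (-3261/850, 1847/425); (158/25, 73/25) → (2359/425, -1786/425); (96/25, 76/25) → (1908/425, -832/425); (0, 0) → (0, 0)
T6 scale by (1, -3): (-3261/850, 1847/425) → (-3261/850, -5541/425); (2359/425, -1786/425) → (2359/425, 5358/425); (1908/425, -832/425) → (1908/425, 2496/425); (0, 0) → (0, 0)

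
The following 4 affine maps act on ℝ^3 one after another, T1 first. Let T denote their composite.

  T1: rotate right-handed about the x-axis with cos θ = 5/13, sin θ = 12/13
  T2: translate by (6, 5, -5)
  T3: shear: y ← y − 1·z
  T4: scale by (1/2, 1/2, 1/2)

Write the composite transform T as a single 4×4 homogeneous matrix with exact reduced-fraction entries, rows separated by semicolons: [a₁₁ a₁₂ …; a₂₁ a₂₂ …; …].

T = [1/2 0 0 3; 0 -7/26 -17/26 5; 0 6/13 5/26 -5/2; 0 0 0 1]

T1 = [1 0 0 0; 0 5/13 -12/13 0; 0 12/13 5/13 0; 0 0 0 1]
T2·T1 = [1 0 0 6; 0 5/13 -12/13 5; 0 12/13 5/13 -5; 0 0 0 1]
T3·…·T1 = [1 0 0 6; 0 -7/13 -17/13 10; 0 12/13 5/13 -5; 0 0 0 1]
T4·…·T1 = [1/2 0 0 3; 0 -7/26 -17/26 5; 0 6/13 5/26 -5/2; 0 0 0 1]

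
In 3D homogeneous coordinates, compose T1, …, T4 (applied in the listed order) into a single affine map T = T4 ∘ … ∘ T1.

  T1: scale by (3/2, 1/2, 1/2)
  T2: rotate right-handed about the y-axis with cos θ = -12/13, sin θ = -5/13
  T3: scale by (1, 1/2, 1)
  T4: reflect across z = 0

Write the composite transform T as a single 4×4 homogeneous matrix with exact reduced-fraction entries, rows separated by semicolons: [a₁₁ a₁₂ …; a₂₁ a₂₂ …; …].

T1 = [3/2 0 0 0; 0 1/2 0 0; 0 0 1/2 0; 0 0 0 1]
T2·T1 = [-18/13 0 -5/26 0; 0 1/2 0 0; 15/26 0 -6/13 0; 0 0 0 1]
T3·…·T1 = [-18/13 0 -5/26 0; 0 1/4 0 0; 15/26 0 -6/13 0; 0 0 0 1]
T4·…·T1 = [-18/13 0 -5/26 0; 0 1/4 0 0; -15/26 0 6/13 0; 0 0 0 1]

T = [-18/13 0 -5/26 0; 0 1/4 0 0; -15/26 0 6/13 0; 0 0 0 1]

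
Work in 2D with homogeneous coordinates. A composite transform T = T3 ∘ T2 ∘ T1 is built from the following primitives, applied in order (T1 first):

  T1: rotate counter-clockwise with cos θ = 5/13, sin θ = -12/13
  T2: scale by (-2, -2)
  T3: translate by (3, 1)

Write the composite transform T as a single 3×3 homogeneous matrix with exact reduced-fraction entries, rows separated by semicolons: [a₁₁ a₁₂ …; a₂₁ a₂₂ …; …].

T = [-10/13 -24/13 3; 24/13 -10/13 1; 0 0 1]

T1 = [5/13 12/13 0; -12/13 5/13 0; 0 0 1]
T2·T1 = [-10/13 -24/13 0; 24/13 -10/13 0; 0 0 1]
T3·…·T1 = [-10/13 -24/13 3; 24/13 -10/13 1; 0 0 1]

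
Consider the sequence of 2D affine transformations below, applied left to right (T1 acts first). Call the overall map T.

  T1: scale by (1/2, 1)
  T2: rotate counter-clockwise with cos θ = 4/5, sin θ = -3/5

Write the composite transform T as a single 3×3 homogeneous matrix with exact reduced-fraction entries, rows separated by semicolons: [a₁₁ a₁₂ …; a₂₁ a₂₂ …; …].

T1 = [1/2 0 0; 0 1 0; 0 0 1]
T2·T1 = [2/5 3/5 0; -3/10 4/5 0; 0 0 1]

T = [2/5 3/5 0; -3/10 4/5 0; 0 0 1]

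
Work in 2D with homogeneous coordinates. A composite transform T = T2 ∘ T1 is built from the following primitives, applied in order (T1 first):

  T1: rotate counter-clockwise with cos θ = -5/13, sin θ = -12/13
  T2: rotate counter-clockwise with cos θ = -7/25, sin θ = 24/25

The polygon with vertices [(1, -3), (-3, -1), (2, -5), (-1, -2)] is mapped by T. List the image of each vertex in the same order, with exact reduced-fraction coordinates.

image vertices: (43/65, -201/65), (-201/65, -43/65), (466/325, -1687/325), (-79/65, -122/65)

T1 rotate counter-clockwise with cos θ = -5/13, sin θ = -12/13: (1, -3) → (-41/13, 3/13); (-3, -1) → (3/13, 41/13); (2, -5) → (-70/13, 1/13); (-1, -2) → (-19/13, 22/13)
T2 rotate counter-clockwise with cos θ = -7/25, sin θ = 24/25: (-41/13, 3/13) → (43/65, -201/65); (3/13, 41/13) → (-201/65, -43/65); (-70/13, 1/13) → (466/325, -1687/325); (-19/13, 22/13) → (-79/65, -122/65)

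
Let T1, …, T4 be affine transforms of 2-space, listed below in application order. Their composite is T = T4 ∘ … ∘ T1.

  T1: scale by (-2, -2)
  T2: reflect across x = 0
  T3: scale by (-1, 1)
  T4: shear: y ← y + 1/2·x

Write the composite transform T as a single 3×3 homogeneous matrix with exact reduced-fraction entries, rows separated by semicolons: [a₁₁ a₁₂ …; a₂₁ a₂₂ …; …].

T1 = [-2 0 0; 0 -2 0; 0 0 1]
T2·T1 = [2 0 0; 0 -2 0; 0 0 1]
T3·…·T1 = [-2 0 0; 0 -2 0; 0 0 1]
T4·…·T1 = [-2 0 0; -1 -2 0; 0 0 1]

T = [-2 0 0; -1 -2 0; 0 0 1]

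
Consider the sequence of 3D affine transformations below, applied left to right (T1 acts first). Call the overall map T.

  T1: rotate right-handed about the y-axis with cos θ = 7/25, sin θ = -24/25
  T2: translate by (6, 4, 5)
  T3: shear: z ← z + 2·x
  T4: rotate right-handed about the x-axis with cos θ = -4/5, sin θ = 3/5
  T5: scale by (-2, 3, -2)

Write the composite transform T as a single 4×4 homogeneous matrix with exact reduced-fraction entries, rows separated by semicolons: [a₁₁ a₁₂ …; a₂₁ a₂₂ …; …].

T = [-14/25 0 48/25 -12; -342/125 -12/5 369/125 -201/5; 304/125 -6/5 -328/125 112/5; 0 0 0 1]

T1 = [7/25 0 -24/25 0; 0 1 0 0; 24/25 0 7/25 0; 0 0 0 1]
T2·T1 = [7/25 0 -24/25 6; 0 1 0 4; 24/25 0 7/25 5; 0 0 0 1]
T3·…·T1 = [7/25 0 -24/25 6; 0 1 0 4; 38/25 0 -41/25 17; 0 0 0 1]
T4·…·T1 = [7/25 0 -24/25 6; -114/125 -4/5 123/125 -67/5; -152/125 3/5 164/125 -56/5; 0 0 0 1]
T5·…·T1 = [-14/25 0 48/25 -12; -342/125 -12/5 369/125 -201/5; 304/125 -6/5 -328/125 112/5; 0 0 0 1]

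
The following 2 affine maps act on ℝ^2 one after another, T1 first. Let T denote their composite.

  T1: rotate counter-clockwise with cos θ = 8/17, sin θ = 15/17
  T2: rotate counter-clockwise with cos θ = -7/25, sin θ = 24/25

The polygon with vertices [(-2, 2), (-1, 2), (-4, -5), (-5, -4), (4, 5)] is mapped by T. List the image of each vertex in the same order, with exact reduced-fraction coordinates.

image vertices: (658/425, -1006/425), (242/425, -919/425), (2099/425, 1732/425), (2428/425, 1229/425), (-2099/425, -1732/425)

T1 rotate counter-clockwise with cos θ = 8/17, sin θ = 15/17: (-2, 2) → (-46/17, -14/17); (-1, 2) → (-38/17, 1/17); (-4, -5) → (43/17, -100/17); (-5, -4) → (20/17, -107/17); (4, 5) → (-43/17, 100/17)
T2 rotate counter-clockwise with cos θ = -7/25, sin θ = 24/25: (-46/17, -14/17) → (658/425, -1006/425); (-38/17, 1/17) → (242/425, -919/425); (43/17, -100/17) → (2099/425, 1732/425); (20/17, -107/17) → (2428/425, 1229/425); (-43/17, 100/17) → (-2099/425, -1732/425)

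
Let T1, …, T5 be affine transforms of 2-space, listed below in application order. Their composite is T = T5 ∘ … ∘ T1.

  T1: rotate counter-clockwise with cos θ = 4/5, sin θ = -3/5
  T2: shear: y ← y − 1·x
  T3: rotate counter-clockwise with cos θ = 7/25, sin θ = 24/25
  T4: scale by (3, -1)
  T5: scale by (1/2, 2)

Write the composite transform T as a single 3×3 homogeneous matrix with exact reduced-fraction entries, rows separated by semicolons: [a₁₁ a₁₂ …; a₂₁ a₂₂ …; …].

T1 = [4/5 3/5 0; -3/5 4/5 0; 0 0 1]
T2·T1 = [4/5 3/5 0; -7/5 1/5 0; 0 0 1]
T3·…·T1 = [196/125 -3/125 0; 47/125 79/125 0; 0 0 1]
T4·…·T1 = [588/125 -9/125 0; -47/125 -79/125 0; 0 0 1]
T5·…·T1 = [294/125 -9/250 0; -94/125 -158/125 0; 0 0 1]

T = [294/125 -9/250 0; -94/125 -158/125 0; 0 0 1]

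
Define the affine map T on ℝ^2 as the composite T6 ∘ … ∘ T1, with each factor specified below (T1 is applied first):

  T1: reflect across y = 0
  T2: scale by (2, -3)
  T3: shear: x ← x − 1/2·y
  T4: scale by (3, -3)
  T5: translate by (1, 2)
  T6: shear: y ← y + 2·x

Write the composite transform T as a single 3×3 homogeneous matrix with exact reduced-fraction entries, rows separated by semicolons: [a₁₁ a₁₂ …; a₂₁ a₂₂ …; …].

T1 = [1 0 0; 0 -1 0; 0 0 1]
T2·T1 = [2 0 0; 0 3 0; 0 0 1]
T3·…·T1 = [2 -3/2 0; 0 3 0; 0 0 1]
T4·…·T1 = [6 -9/2 0; 0 -9 0; 0 0 1]
T5·…·T1 = [6 -9/2 1; 0 -9 2; 0 0 1]
T6·…·T1 = [6 -9/2 1; 12 -18 4; 0 0 1]

T = [6 -9/2 1; 12 -18 4; 0 0 1]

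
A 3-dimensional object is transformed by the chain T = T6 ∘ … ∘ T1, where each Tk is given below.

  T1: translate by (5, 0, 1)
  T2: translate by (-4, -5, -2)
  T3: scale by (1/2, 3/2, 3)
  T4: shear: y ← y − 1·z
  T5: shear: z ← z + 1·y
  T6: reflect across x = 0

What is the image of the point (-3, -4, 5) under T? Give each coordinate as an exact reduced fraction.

T1 translate by (5, 0, 1): (-3, -4, 5) → (2, -4, 6)
T2 translate by (-4, -5, -2): (2, -4, 6) → (-2, -9, 4)
T3 scale by (1/2, 3/2, 3): (-2, -9, 4) → (-1, -27/2, 12)
T4 shear: y ← y − 1·z: (-1, -27/2, 12) → (-1, -51/2, 12)
T5 shear: z ← z + 1·y: (-1, -51/2, 12) → (-1, -51/2, -27/2)
T6 reflect across x = 0: (-1, -51/2, -27/2) → (1, -51/2, -27/2)

T(p) = (1, -51/2, -27/2)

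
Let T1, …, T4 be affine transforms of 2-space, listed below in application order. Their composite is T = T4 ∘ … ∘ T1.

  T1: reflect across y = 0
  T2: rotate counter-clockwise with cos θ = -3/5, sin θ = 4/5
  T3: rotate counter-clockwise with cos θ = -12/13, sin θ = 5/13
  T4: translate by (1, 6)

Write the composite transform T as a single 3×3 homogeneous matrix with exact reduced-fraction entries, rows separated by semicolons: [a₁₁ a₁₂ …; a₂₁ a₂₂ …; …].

T1 = [1 0 0; 0 -1 0; 0 0 1]
T2·T1 = [-3/5 4/5 0; 4/5 3/5 0; 0 0 1]
T3·…·T1 = [16/65 -63/65 0; -63/65 -16/65 0; 0 0 1]
T4·…·T1 = [16/65 -63/65 1; -63/65 -16/65 6; 0 0 1]

T = [16/65 -63/65 1; -63/65 -16/65 6; 0 0 1]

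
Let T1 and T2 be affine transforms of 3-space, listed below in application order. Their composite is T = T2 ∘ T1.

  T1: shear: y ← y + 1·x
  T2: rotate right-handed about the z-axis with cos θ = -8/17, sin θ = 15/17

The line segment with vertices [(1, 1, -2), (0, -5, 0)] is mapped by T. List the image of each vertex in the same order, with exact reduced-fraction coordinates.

image vertices: (-38/17, -1/17, -2), (75/17, 40/17, 0)

T1 shear: y ← y + 1·x: (1, 1, -2) → (1, 2, -2); (0, -5, 0) → (0, -5, 0)
T2 rotate right-handed about the z-axis with cos θ = -8/17, sin θ = 15/17: (1, 2, -2) → (-38/17, -1/17, -2); (0, -5, 0) → (75/17, 40/17, 0)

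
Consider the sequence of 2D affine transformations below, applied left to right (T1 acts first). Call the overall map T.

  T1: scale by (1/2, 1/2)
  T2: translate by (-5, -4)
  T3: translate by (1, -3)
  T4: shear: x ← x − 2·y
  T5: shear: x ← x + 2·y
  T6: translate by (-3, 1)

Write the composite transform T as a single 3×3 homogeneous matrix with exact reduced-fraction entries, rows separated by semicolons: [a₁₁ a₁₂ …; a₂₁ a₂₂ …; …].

T = [1/2 0 -7; 0 1/2 -6; 0 0 1]

T1 = [1/2 0 0; 0 1/2 0; 0 0 1]
T2·T1 = [1/2 0 -5; 0 1/2 -4; 0 0 1]
T3·…·T1 = [1/2 0 -4; 0 1/2 -7; 0 0 1]
T4·…·T1 = [1/2 -1 10; 0 1/2 -7; 0 0 1]
T5·…·T1 = [1/2 0 -4; 0 1/2 -7; 0 0 1]
T6·…·T1 = [1/2 0 -7; 0 1/2 -6; 0 0 1]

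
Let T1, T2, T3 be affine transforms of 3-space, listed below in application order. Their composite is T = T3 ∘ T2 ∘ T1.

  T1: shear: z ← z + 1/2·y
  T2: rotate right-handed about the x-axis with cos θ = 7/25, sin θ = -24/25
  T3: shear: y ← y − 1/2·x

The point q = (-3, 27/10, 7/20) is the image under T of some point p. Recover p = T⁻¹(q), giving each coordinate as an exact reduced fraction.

T1 = [1 0 0 0; 0 1 0 0; 0 1/2 1 0; 0 0 0 1]
T2·T1 = [1 0 0 0; 0 19/25 24/25 0; 0 -41/50 7/25 0; 0 0 0 1]
T3·…·T1 = [1 0 0 0; -1/2 19/25 24/25 0; 0 -41/50 7/25 0; 0 0 0 1]
det M = 1; M⁻¹ = [1 0 0 0; 7/50 7/25 -24/25 0; 41/100 41/50 19/25 0; 0 0 0 1]
M⁻¹ · (-3, 27/10, 7/20)ᵀ = (-3, 0, 5/4)ᵀ

p = (-3, 0, 5/4)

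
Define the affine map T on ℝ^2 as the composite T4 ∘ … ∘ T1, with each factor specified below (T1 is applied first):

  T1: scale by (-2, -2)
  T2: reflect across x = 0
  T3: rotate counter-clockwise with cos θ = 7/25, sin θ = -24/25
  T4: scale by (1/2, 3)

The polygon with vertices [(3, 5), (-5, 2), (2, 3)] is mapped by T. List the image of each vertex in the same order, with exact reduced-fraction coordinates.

T1 scale by (-2, -2): (3, 5) → (-6, -10); (-5, 2) → (10, -4); (2, 3) → (-4, -6)
T2 reflect across x = 0: (-6, -10) → (6, -10); (10, -4) → (-10, -4); (-4, -6) → (4, -6)
T3 rotate counter-clockwise with cos θ = 7/25, sin θ = -24/25: (6, -10) → (-198/25, -214/25); (-10, -4) → (-166/25, 212/25); (4, -6) → (-116/25, -138/25)
T4 scale by (1/2, 3): (-198/25, -214/25) → (-99/25, -642/25); (-166/25, 212/25) → (-83/25, 636/25); (-116/25, -138/25) → (-58/25, -414/25)

image vertices: (-99/25, -642/25), (-83/25, 636/25), (-58/25, -414/25)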